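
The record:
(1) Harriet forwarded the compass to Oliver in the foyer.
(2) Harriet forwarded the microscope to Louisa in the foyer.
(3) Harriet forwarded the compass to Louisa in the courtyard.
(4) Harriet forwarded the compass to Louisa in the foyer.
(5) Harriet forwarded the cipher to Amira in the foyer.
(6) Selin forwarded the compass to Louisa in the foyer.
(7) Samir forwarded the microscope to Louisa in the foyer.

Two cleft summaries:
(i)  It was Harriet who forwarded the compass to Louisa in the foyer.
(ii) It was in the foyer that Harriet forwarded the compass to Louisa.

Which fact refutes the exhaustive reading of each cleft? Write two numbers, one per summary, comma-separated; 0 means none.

6, 3

Summary (i) focuses "Harriet" (the agent); background the compass as thing and Louisa as recipient and in the foyer as setting. Fact (6) matches that background with agent = Selin — refutes (i).
Summary (ii) focuses "in the foyer" (the setting); background Harriet as agent and the compass as thing and Louisa as recipient. Fact (3) matches that background with setting = in the courtyard — refutes (ii).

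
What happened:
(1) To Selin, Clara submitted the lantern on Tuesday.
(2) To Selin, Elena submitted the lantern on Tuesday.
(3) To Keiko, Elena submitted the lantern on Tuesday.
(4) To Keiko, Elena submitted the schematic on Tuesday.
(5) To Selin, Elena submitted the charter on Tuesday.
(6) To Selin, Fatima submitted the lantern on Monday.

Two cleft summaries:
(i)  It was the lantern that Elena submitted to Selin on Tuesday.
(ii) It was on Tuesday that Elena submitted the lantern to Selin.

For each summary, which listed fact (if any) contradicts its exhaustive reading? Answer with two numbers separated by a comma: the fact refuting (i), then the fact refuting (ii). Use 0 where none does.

Summary (i) focuses "the lantern" (the thing); background agent = Elena, recipient = Selin, setting = on Tuesday. Fact (5) matches that background with thing = the charter — refutes (i).
Summary (ii) focuses "on Tuesday" (the setting); background agent = Elena, thing = the lantern, recipient = Selin. No fact matches that background with a different setting, so 0.

5, 0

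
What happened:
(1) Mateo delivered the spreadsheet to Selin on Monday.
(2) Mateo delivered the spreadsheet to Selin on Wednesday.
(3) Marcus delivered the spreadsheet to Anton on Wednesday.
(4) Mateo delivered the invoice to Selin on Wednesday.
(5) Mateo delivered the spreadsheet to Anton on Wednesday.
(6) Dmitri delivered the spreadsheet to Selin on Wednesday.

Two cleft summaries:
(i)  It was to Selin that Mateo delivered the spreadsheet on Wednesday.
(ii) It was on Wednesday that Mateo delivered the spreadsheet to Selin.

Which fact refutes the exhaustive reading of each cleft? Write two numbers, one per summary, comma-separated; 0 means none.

Summary (i) focuses "Selin" (the recipient); background Mateo as agent and the spreadsheet as thing and on Wednesday as setting. Fact (5) matches that background with recipient = Anton — refutes (i).
Summary (ii) focuses "on Wednesday" (the setting); background Mateo as agent and the spreadsheet as thing and Selin as recipient. Fact (1) matches that background with setting = on Monday — refutes (ii).

5, 1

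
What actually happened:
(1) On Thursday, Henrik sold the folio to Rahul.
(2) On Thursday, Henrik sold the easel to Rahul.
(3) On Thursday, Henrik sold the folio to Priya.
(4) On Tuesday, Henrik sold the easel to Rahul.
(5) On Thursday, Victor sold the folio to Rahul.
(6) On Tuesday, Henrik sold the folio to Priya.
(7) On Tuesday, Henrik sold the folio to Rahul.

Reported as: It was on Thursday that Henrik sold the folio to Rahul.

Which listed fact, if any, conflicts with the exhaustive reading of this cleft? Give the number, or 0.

7

Focus of the cleft: "on Thursday" (the setting). Presupposed background: same agent, thing, recipient (Henrik / the folio / Rahul).
The exhaustive reading says no other setting fits that background.
Fact (7) shares the background but with setting = on Tuesday; exhaustivity is violated.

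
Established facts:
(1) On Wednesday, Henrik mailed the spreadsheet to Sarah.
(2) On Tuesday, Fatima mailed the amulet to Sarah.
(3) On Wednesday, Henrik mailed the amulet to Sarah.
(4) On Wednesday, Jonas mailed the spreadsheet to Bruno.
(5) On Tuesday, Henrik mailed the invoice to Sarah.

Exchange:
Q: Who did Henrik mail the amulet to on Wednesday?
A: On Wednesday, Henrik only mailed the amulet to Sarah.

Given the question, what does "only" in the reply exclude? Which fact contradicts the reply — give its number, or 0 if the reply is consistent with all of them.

0

Answering "Who did ... to ...?" puts focus on the recipient — here, "Sarah".
"Only" then excludes alternative recipients while the background — same agent, thing, setting (Henrik / the amulet / on Wednesday) — is held fixed.
No fact keeps same agent, thing, setting (Henrik / the amulet / on Wednesday) while changing the recipient; every other fact differs on something backgrounded. The reply stands.
(Fact (1) would refute a reading with focus on the thing — but that is not what the question asks.)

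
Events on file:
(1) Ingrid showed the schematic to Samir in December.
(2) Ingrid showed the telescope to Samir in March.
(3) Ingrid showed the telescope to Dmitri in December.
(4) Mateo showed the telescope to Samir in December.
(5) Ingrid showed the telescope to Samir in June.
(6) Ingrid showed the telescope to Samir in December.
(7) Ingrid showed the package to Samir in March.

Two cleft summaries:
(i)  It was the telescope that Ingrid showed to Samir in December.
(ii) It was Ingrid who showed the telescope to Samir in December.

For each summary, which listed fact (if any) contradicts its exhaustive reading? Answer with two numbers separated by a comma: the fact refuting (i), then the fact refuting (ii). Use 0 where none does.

1, 4

Summary (i) focuses "the telescope" (the thing); background same agent, recipient, setting (Ingrid / Samir / in December). Fact (1) matches that background with thing = the schematic — refutes (i).
Summary (ii) focuses "Ingrid" (the agent); background same thing, recipient, setting (the telescope / Samir / in December). Fact (4) matches that background with agent = Mateo — refutes (ii).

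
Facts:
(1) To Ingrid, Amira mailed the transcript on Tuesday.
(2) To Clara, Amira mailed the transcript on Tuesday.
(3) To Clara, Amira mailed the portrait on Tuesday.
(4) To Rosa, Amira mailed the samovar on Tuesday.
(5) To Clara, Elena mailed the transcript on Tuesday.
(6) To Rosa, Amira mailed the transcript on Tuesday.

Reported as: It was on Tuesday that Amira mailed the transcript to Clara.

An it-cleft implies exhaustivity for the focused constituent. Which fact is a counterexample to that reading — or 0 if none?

Focus of the cleft: "on Tuesday" (the setting). Presupposed background: agent = Amira, thing = the transcript, recipient = Clara.
The exhaustive reading says no other setting fits that background.
No listed fact matches the background with a different setting. Exhaustivity holds.

0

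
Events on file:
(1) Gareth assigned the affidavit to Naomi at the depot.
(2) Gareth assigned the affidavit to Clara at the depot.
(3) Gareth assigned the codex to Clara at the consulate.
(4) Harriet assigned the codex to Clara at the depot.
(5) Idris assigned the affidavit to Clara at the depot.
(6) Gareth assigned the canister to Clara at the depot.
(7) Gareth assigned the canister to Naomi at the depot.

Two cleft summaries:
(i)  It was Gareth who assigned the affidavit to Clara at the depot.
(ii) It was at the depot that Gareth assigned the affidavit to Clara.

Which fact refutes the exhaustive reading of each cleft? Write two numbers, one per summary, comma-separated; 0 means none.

Summary (i) focuses "Gareth" (the agent); background the affidavit as thing and Clara as recipient and at the depot as setting. Fact (5) matches that background with agent = Idris — refutes (i).
Summary (ii) focuses "at the depot" (the setting); background Gareth as agent and the affidavit as thing and Clara as recipient. No fact matches that background with a different setting, so 0.

5, 0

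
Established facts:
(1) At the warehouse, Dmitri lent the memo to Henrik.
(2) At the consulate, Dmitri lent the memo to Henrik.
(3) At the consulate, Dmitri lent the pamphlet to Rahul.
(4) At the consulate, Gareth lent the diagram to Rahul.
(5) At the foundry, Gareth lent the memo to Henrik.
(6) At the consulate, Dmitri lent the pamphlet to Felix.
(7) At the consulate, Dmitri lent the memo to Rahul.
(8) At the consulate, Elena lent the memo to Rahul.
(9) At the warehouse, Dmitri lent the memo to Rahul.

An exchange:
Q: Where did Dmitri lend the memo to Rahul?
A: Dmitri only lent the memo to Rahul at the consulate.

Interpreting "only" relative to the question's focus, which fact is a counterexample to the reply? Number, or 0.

The question "Where did ...?" targets the setting, so in the reply the focus falls on "at the consulate".
So "only" ranges over settings; the rest (same agent, thing, recipient (Dmitri / the memo / Rahul)) is presupposed.
Fact (9) shares the background with a different setting (at the warehouse) — counterexample.
(Fact (2) would refute a reading with focus on the recipient — but that is not what the question asks.)

9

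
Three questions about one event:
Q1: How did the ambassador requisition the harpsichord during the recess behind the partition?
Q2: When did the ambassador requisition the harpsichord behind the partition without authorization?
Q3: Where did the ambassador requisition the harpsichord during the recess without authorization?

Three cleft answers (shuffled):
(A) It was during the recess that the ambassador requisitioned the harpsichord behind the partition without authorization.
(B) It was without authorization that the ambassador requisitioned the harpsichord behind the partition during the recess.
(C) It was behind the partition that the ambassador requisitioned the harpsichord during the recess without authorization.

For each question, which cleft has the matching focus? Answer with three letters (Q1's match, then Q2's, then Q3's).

Q1 asks about the manner; cleft (B) focuses "without authorization", which is the manner — so Q1 → B.
Q2 asks about the time; cleft (A) focuses "during the recess", which is the time — so Q2 → A.
Q3 asks about the location; cleft (C) focuses "behind the partition", which is the location — so Q3 → C.
Mapping: Q1→B, Q2→A, Q3→C.

BAC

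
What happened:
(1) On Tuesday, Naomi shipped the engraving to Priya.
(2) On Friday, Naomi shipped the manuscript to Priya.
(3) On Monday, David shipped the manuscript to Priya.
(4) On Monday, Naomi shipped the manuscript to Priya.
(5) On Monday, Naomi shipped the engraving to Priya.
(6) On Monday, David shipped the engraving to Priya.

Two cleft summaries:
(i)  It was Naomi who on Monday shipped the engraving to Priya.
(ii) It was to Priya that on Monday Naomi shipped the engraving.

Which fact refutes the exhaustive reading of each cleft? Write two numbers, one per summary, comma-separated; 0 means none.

6, 0

(i): focus "Naomi". Looking for thing = the engraving, recipient = Priya, setting = on Monday with some other agent — fact (6) has David there. Refuted.
(ii): focus "Priya". No fact shares agent = Naomi, thing = the engraving, setting = on Monday with a different recipient. 0.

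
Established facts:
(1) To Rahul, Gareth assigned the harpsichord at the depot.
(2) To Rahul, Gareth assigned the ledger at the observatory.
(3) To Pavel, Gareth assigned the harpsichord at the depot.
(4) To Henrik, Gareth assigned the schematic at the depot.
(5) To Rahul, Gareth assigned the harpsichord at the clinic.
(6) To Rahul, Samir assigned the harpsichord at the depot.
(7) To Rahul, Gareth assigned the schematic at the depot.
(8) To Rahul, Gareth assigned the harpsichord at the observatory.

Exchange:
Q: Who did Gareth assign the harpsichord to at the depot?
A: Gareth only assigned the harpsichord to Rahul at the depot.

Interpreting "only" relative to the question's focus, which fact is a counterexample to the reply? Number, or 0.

3

The question "Who did ... to ...?" targets the recipient, so in the reply the focus falls on "Rahul".
"Only" then excludes alternative recipients while the background — Gareth as agent and the harpsichord as thing and at the depot as setting — is held fixed.
Fact (3) shares the background with a different recipient (Pavel) — counterexample.
(Fact (5) would refute a reading with focus on the setting — but that is not what the question asks.)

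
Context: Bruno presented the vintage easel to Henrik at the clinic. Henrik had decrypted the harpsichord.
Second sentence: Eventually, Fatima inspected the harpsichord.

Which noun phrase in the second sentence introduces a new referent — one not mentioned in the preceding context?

Fatima

"the harpsichord" in the second sentence is given — already mentioned in the context.
"Fatima" has no antecedent in the context; it is discourse-new.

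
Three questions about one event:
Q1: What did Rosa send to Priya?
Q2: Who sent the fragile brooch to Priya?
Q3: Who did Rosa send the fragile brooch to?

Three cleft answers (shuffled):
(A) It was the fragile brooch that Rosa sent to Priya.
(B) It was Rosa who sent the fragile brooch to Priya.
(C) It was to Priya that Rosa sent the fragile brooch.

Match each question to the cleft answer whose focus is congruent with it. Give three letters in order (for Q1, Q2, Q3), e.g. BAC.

ABC

Q1 asks about the direct object; cleft (A) focuses "the fragile brooch", which is the direct object — so Q1 → A.
Q2 asks about the subject (agent); cleft (B) focuses "Rosa", which is the subject (agent) — so Q2 → B.
Q3 asks about the recipient; cleft (C) focuses "to Priya", which is the recipient — so Q3 → C.
Mapping: Q1→A, Q2→B, Q3→C.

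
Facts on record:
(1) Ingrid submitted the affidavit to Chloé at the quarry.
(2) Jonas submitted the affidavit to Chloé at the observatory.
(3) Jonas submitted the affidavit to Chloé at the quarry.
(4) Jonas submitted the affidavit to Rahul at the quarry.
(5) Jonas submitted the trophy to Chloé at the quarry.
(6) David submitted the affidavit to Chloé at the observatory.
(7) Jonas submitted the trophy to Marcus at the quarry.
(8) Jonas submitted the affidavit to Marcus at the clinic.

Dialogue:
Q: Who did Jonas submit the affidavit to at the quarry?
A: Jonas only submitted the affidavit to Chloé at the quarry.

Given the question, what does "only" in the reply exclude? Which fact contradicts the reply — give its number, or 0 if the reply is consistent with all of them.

The question "Who did ... to ...?" targets the recipient, so in the reply the focus falls on "Chloé".
So "only" ranges over recipients; the rest (same agent, thing, setting (Jonas / the affidavit / at the quarry)) is presupposed.
Fact (4) keeps same agent, thing, setting (Jonas / the affidavit / at the quarry) but has recipient = Rahul; that refutes the reply.
(Fact (5) would refute a reading with focus on the thing — but that is not what the question asks.)

4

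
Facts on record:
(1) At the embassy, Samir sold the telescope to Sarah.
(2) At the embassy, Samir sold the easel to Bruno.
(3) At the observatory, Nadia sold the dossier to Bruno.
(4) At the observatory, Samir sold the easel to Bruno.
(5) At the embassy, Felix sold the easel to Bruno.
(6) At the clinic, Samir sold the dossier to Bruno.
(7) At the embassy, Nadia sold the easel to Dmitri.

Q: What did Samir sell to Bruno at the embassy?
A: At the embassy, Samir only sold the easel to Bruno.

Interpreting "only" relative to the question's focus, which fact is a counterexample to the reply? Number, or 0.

0

Answering "What did ...?" puts focus on the thing — here, "the easel".
"Only" then excludes alternative things while the background — agent = Samir, recipient = Bruno, setting = at the embassy — is held fixed.
No fact keeps agent = Samir, recipient = Bruno, setting = at the embassy while changing the thing; every other fact differs on something backgrounded. The reply stands.
(Fact (4) would refute a reading with focus on the setting — but that is not what the question asks.)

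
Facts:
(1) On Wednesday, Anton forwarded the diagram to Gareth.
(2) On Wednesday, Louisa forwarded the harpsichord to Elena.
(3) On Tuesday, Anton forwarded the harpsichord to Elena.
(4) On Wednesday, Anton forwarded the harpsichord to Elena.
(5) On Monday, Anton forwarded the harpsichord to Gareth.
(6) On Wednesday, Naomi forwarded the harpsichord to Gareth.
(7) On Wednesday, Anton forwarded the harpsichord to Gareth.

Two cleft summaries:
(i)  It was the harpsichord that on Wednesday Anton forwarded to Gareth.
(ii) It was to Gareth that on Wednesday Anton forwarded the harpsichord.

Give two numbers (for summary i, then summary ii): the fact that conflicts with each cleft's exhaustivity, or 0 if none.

1, 4

(i): focus "the harpsichord". Looking for Anton as agent and Gareth as recipient and on Wednesday as setting with some other thing — fact (1) has the diagram there. Refuted.
(ii): focus "Gareth". Looking for Anton as agent and the harpsichord as thing and on Wednesday as setting with some other recipient — fact (4) has Elena there. Refuted.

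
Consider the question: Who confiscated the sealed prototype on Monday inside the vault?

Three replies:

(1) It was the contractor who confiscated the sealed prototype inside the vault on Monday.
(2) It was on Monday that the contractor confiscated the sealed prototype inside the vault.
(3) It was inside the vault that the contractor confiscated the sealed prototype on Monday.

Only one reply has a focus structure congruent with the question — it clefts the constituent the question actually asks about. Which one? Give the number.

1

The question word "who" targets the subject (agent).
Option (1) clefts "the contractor" — that matches what the question asks about.
Option (2) clefts "on Monday" — the time, not what was asked.
Option (3) clefts "inside the vault" — the location, not what was asked.
So the congruent reply is (1).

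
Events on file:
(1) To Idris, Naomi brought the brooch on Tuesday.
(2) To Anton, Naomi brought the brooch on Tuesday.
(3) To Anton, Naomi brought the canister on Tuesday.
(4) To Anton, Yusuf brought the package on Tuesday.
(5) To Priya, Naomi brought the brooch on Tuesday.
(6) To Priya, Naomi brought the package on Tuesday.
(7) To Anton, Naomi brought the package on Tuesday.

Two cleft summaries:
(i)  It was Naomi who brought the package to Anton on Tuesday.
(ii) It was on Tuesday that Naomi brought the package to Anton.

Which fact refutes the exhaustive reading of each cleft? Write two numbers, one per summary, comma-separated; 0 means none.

4, 0

Summary (i) focuses "Naomi" (the agent); background same thing, recipient, setting (the package / Anton / on Tuesday). Fact (4) matches that background with agent = Yusuf — refutes (i).
Summary (ii) focuses "on Tuesday" (the setting); background same agent, thing, recipient (Naomi / the package / Anton). No fact matches that background with a different setting, so 0.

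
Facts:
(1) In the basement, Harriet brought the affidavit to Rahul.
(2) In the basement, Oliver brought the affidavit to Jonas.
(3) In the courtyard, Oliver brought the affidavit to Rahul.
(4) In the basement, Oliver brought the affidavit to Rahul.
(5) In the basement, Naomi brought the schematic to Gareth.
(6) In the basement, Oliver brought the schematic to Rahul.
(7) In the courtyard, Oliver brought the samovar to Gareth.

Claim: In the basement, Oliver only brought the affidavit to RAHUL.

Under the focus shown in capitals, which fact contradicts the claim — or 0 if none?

2

Focus (in capitals) is "Rahul" — the recipient. "Only" excludes alternative recipients while holding fixed Oliver as agent and the affidavit as thing and in the basement as setting.
Fact (2) matches on Oliver as agent and the affidavit as thing and in the basement as setting, but has recipient = Jonas instead. That refutes the claim.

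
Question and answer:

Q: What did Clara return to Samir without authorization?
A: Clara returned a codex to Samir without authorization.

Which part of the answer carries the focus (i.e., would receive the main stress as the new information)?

a codex

The wh-word "what" asks about the direct object.
In the answer, "Clara", "to Samir" and "without authorization" are given — repeated from the question.
The constituent filling the direct object gap is "a codex"; that is the focus and would carry nuclear stress.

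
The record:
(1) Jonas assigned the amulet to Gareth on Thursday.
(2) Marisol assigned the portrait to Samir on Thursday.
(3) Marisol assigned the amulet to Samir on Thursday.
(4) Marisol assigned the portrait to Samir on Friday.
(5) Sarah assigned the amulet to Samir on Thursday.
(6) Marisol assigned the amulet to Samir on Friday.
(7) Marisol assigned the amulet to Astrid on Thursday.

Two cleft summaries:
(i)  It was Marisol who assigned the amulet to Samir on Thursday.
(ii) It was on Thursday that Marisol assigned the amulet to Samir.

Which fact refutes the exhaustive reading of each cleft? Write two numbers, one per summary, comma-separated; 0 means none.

5, 6

Summary (i) focuses "Marisol" (the agent); background thing = the amulet, recipient = Samir, setting = on Thursday. Fact (5) matches that background with agent = Sarah — refutes (i).
Summary (ii) focuses "on Thursday" (the setting); background agent = Marisol, thing = the amulet, recipient = Samir. Fact (6) matches that background with setting = on Friday — refutes (ii).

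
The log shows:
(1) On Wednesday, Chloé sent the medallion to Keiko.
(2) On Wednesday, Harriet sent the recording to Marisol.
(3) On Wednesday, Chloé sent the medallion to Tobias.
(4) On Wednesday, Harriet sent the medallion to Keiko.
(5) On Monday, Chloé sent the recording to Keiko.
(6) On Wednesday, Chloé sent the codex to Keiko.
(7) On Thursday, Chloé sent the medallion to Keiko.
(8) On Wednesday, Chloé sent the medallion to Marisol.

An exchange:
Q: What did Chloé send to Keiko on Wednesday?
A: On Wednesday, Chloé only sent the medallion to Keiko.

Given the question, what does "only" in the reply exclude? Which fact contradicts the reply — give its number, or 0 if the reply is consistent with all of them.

6

The question "What did ...?" targets the thing, so in the reply the focus falls on "the medallion".
So "only" ranges over things; the rest (same agent, recipient, setting (Chloé / Keiko / on Wednesday)) is presupposed.
Fact (6) shares the background with a different thing (the codex) — counterexample.
(Fact (3) would refute a reading with focus on the recipient — but that is not what the question asks.)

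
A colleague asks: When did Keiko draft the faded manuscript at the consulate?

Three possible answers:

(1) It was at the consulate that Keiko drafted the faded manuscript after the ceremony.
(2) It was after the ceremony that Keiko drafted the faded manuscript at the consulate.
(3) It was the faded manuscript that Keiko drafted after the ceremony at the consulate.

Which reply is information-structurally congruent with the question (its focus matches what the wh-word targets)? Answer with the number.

The question word "when" targets the time.
Option (1) clefts "at the consulate" — the location, not what was asked.
Option (2) clefts "after the ceremony" — that matches what the question asks about.
Option (3) clefts "the faded manuscript" — the direct object, not what was asked.
So the congruent reply is (2).

2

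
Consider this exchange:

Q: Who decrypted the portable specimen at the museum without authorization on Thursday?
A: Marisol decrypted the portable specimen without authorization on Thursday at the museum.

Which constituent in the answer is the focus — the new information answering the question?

The wh-word "who" asks about the subject (agent).
In the answer, "the portable specimen", "at the museum", "without authorization" and "on Thursday" are given — repeated from the question.
The constituent filling the subject (agent) gap is "Marisol"; that is the focus and would carry nuclear stress.

Marisol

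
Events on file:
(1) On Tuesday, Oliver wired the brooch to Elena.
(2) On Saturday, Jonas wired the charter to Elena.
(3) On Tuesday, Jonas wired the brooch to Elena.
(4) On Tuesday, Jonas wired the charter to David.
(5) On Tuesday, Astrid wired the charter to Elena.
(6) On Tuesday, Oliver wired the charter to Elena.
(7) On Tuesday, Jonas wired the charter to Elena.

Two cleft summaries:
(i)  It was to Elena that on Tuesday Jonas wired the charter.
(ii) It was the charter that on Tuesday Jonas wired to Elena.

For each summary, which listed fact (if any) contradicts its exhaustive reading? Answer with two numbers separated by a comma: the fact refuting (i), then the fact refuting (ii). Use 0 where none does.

4, 3

(i): focus "Elena". Looking for same agent, thing, setting (Jonas / the charter / on Tuesday) with some other recipient — fact (4) has David there. Refuted.
(ii): focus "the charter". Looking for same agent, recipient, setting (Jonas / Elena / on Tuesday) with some other thing — fact (3) has the brooch there. Refuted.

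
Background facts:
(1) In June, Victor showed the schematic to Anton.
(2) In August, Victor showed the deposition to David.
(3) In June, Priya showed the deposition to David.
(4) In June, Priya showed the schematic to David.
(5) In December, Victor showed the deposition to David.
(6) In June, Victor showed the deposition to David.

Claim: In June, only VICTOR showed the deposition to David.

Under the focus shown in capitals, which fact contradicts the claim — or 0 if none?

3

Focus (in capitals) is "Victor" — the agent. "Only" excludes alternative agents while holding fixed the deposition as thing and David as recipient and in June as setting.
Fact (3) shares the background but differs in agent (Priya) — a counterexample.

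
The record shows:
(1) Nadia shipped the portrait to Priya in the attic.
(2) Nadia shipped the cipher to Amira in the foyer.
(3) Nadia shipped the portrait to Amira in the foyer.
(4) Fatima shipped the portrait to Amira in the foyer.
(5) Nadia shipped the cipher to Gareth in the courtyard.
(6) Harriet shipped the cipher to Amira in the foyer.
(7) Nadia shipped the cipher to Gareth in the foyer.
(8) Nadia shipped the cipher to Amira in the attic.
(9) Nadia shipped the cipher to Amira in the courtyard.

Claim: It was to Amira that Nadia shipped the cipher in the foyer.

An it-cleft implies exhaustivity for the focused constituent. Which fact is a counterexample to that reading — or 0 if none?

7

Focus of the cleft: "Amira" (the recipient). Presupposed background: Nadia as agent and the cipher as thing and in the foyer as setting.
The exhaustive reading says no other recipient fits that background.
Fact (7) shares the background but with recipient = Gareth; exhaustivity is violated.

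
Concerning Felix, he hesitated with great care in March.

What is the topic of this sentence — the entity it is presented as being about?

The construction explicitly marks "Felix" as what the sentence is about — the topic.
The remainder of the clause is the comment (what is said about the topic).

Felix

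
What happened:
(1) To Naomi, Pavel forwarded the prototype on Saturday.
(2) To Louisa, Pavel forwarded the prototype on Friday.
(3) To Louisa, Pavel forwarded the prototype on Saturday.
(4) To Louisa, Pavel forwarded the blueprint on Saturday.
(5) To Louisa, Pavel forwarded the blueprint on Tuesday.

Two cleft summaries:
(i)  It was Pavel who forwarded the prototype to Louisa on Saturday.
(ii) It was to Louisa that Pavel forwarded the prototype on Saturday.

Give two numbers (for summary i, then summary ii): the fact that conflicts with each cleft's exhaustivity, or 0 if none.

0, 1

(i): focus "Pavel". No fact shares the prototype as thing and Louisa as recipient and on Saturday as setting with a different agent. 0.
(ii): focus "Louisa". Looking for Pavel as agent and the prototype as thing and on Saturday as setting with some other recipient — fact (1) has Naomi there. Refuted.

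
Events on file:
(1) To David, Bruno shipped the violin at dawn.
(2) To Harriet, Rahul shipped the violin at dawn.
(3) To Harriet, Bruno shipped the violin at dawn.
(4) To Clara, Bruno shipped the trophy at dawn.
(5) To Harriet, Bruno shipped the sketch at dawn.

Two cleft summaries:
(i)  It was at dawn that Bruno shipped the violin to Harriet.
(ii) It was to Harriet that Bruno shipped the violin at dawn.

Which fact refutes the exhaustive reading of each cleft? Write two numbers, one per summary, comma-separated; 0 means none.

0, 1

Summary (i) focuses "at dawn" (the setting); background same agent, thing, recipient (Bruno / the violin / Harriet). No fact matches that background with a different setting, so 0.
Summary (ii) focuses "Harriet" (the recipient); background same agent, thing, setting (Bruno / the violin / at dawn). Fact (1) matches that background with recipient = David — refutes (ii).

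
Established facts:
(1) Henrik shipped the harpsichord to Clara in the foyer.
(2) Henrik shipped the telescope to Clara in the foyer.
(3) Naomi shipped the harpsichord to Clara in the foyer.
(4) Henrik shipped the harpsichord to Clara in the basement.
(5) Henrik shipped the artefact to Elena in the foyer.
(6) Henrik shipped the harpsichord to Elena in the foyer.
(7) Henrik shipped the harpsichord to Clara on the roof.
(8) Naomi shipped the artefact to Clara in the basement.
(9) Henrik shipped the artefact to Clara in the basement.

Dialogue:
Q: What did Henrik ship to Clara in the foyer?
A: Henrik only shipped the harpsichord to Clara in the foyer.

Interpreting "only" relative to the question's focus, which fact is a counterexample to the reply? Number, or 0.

Answering "What did ...?" puts focus on the thing — here, "the harpsichord".
"Only" then excludes alternative things while the background — Henrik as agent and Clara as recipient and in the foyer as setting — is held fixed.
Fact (2) keeps Henrik as agent and Clara as recipient and in the foyer as setting but has thing = the telescope; that refutes the reply.
(Fact (4) would refute a reading with focus on the setting — but that is not what the question asks.)

2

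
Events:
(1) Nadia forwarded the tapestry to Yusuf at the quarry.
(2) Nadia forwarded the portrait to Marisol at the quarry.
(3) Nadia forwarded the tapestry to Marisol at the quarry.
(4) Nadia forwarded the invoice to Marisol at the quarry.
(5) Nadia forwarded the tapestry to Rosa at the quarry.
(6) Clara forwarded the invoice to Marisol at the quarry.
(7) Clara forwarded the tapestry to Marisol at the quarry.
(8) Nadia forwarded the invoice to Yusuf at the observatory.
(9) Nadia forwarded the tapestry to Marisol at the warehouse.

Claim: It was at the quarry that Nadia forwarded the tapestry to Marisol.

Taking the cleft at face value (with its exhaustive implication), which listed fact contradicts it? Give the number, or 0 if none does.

Focus of the cleft: "at the quarry" (the setting). Presupposed background: agent = Nadia, thing = the tapestry, recipient = Marisol.
Exhaustivity: at the quarry is the only setting satisfying that background.
Fact (9) shares the background but with setting = at the warehouse; exhaustivity is violated.

9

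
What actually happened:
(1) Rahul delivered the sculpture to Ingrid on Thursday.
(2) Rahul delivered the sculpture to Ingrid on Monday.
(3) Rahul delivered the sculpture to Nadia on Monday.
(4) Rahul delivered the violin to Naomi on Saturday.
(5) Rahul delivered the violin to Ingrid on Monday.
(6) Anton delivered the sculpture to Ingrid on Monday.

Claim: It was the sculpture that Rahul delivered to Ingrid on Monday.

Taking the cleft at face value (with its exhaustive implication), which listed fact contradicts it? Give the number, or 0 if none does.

5

Focus of the cleft: "the sculpture" (the thing). Presupposed background: same agent, recipient, setting (Rahul / Ingrid / on Monday).
The exhaustive reading says no other thing fits that background.
Fact (5) shares the background but with thing = the violin; exhaustivity is violated.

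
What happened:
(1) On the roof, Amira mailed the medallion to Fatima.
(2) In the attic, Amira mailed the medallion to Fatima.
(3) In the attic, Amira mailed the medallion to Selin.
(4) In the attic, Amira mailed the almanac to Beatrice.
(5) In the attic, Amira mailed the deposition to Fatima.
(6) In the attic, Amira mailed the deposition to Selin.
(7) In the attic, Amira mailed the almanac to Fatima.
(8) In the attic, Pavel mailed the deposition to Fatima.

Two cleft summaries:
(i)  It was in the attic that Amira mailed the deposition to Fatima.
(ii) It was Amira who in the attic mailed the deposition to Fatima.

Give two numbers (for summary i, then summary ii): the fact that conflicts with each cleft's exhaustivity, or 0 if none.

0, 8

(i): focus "in the attic". No fact shares Amira as agent and the deposition as thing and Fatima as recipient with a different setting. 0.
(ii): focus "Amira". Looking for the deposition as thing and Fatima as recipient and in the attic as setting with some other agent — fact (8) has Pavel there. Refuted.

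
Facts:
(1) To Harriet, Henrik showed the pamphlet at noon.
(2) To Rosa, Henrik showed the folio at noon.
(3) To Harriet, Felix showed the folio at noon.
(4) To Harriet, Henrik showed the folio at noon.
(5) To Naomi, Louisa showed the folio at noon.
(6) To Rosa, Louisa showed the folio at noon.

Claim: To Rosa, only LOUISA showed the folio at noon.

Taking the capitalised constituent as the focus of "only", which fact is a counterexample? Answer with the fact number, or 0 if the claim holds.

2

The capitals mark "Louisa" as focus. So "only" rules out other agents, with the rest (the folio as thing and Rosa as recipient and at noon as setting) as background.
Fact (2) matches on the folio as thing and Rosa as recipient and at noon as setting, but has agent = Henrik instead. That refutes the claim.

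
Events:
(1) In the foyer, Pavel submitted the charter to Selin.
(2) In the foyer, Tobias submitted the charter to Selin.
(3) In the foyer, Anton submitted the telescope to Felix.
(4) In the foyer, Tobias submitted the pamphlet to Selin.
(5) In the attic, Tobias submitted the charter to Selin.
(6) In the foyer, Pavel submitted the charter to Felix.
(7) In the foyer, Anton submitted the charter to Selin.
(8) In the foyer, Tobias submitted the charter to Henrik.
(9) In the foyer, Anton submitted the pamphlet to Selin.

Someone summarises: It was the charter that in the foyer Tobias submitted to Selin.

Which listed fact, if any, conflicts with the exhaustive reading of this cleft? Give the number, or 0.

The cleft puts "the charter" in focus and presupposes the open proposition with same agent, recipient, setting (Tobias / Selin / in the foyer).
The exhaustive reading says no other thing fits that background.
But fact (4) also has same agent, recipient, setting (Tobias / Selin / in the foyer), with thing = the pamphlet — so the exhaustive reading fails.

4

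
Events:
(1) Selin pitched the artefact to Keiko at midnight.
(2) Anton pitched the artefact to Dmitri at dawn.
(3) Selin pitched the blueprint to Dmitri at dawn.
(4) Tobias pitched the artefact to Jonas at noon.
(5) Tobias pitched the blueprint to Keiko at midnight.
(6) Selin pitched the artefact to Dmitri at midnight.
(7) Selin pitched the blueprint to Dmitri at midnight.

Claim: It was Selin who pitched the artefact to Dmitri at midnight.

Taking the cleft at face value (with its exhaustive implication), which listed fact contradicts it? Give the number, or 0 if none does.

Focus of the cleft: "Selin" (the agent). Presupposed background: the artefact as thing and Dmitri as recipient and at midnight as setting.
The exhaustive reading says no other agent fits that background.
Every other fact differs from the presupposition on some backgrounded slot, so none challenges the exhaustivity.

0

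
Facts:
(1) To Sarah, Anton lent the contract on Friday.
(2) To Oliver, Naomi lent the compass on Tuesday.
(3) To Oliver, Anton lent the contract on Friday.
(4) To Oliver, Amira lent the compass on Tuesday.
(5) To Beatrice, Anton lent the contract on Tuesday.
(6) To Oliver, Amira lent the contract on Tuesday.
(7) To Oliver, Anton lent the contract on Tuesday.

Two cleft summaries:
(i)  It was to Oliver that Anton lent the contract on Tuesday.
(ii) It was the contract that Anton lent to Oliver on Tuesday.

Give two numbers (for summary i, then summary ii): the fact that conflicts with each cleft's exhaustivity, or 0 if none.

Summary (i) focuses "Oliver" (the recipient); background same agent, thing, setting (Anton / the contract / on Tuesday). Fact (5) matches that background with recipient = Beatrice — refutes (i).
Summary (ii) focuses "the contract" (the thing); background same agent, recipient, setting (Anton / Oliver / on Tuesday). No fact matches that background with a different thing, so 0.

5, 0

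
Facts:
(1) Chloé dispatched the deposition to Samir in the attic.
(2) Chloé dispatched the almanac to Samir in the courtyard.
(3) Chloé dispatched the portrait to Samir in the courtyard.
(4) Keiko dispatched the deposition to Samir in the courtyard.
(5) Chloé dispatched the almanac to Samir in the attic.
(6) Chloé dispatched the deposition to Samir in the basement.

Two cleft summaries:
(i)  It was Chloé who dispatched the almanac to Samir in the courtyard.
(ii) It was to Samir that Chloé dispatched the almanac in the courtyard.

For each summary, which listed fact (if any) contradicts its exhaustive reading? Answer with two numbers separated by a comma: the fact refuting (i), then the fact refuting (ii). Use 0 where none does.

(i): focus "Chloé". No fact shares same thing, recipient, setting (the almanac / Samir / in the courtyard) with a different agent. 0.
(ii): focus "Samir". No fact shares same agent, thing, setting (Chloé / the almanac / in the courtyard) with a different recipient. 0.

0, 0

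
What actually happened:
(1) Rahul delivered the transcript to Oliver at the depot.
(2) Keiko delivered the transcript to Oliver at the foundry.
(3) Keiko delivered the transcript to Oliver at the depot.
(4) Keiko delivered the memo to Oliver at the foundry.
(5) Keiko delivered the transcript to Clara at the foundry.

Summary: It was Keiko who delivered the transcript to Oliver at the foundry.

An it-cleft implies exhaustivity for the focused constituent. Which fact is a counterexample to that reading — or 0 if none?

0

The cleft puts "Keiko" in focus and presupposes the open proposition with the transcript as thing and Oliver as recipient and at the foundry as setting.
Exhaustivity: Keiko is the only agent satisfying that background.
Every other fact differs from the presupposition on some backgrounded slot, so none challenges the exhaustivity.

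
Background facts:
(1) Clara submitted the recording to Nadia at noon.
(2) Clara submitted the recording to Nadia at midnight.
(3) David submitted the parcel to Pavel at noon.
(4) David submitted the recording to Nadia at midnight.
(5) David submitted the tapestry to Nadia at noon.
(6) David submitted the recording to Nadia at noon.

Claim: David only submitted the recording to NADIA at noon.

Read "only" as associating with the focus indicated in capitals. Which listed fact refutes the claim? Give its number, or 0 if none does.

0

The capitals mark "Nadia" as focus. So "only" rules out other recipients, with the rest (same agent, thing, setting (David / the recording / at noon)) as background.
Every other fact changes something in the background, not just the recipient. Nothing refutes the claim.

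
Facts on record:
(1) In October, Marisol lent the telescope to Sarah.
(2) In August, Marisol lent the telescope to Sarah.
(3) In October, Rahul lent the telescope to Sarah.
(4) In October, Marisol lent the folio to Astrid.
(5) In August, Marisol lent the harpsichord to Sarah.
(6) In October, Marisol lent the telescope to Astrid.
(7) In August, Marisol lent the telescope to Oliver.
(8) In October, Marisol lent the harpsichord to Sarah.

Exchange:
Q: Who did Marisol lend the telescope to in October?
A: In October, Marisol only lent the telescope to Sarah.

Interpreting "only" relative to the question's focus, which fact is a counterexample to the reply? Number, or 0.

The question "Who did ... to ...?" targets the recipient, so in the reply the focus falls on "Sarah".
So "only" ranges over recipients; the rest (same agent, thing, setting (Marisol / the telescope / in October)) is presupposed.
Fact (6) shares the background with a different recipient (Astrid) — counterexample.
(Fact (8) would refute a reading with focus on the thing — but that is not what the question asks.)

6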